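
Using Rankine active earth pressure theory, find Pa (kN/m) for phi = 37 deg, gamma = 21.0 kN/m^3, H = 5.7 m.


Compute active earth pressure coefficient:
Ka = tan^2(45 - phi/2) = tan^2(26.5) = 0.248584
Compute active force:
Pa = 0.5 * Ka * gamma * H^2
Pa = 0.5 * 0.248584 * 21.0 * 5.7^2
Pa = 84.8 kN/m


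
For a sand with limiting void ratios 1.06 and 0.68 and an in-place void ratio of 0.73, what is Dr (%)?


Using Dr = (e_max - e) / (e_max - e_min) * 100
e_max - e = 1.06 - 0.73 = 0.33
e_max - e_min = 1.06 - 0.68 = 0.38
Dr = 0.33 / 0.38 * 100
Dr = 86.84 %


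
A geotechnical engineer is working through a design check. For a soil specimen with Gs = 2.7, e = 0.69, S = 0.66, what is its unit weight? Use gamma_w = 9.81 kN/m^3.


Using gamma = gamma_w * (Gs + S*e) / (1 + e)
Numerator: Gs + S*e = 2.7 + 0.66*0.69 = 3.1554
Denominator: 1 + e = 1 + 0.69 = 1.69
gamma = 9.81 * 3.1554 / 1.69
gamma = 18.316 kN/m^3


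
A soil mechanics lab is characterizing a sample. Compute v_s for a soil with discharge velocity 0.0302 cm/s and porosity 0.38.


Result: 0.07947 cm/s

Derivation:
Using v_s = v_d / n
v_s = 0.0302 / 0.38
v_s = 0.07947 cm/s


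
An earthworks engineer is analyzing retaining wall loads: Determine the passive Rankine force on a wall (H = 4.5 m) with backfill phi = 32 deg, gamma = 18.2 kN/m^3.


Compute passive earth pressure coefficient:
Kp = tan^2(45 + phi/2) = tan^2(61.0) = 3.254588
Compute passive force:
Pp = 0.5 * Kp * gamma * H^2
Pp = 0.5 * 3.254588 * 18.2 * 4.5^2
Pp = 599.74 kN/m


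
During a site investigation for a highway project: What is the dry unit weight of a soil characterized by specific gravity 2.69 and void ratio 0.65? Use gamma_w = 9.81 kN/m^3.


Using gamma_d = Gs * gamma_w / (1 + e)
gamma_d = 2.69 * 9.81 / (1 + 0.65)
gamma_d = 2.69 * 9.81 / 1.65
gamma_d = 15.993 kN/m^3


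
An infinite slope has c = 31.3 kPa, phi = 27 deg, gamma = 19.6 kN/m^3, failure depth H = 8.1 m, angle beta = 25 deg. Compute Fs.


Result: 1.607

Derivation:
Using Fs = c / (gamma*H*sin(beta)*cos(beta)) + tan(phi)/tan(beta)
Cohesion contribution = 31.3 / (19.6*8.1*sin(25)*cos(25))
Cohesion contribution = 0.51473
Friction contribution = tan(27)/tan(25) = 1.09268
Fs = 0.51473 + 1.09268
Fs = 1.607


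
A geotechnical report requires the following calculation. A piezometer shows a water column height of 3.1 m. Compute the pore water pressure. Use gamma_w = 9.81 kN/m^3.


Result: 30.41 kPa

Derivation:
Using u = gamma_w * h_w
u = 9.81 * 3.1
u = 30.41 kPa


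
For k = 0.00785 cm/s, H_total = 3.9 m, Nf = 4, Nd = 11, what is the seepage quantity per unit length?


Convert k to m/s for unit consistency with H:
k = 0.00785 cm/s = 0.00785 / 100 m/s = 7.85e-05 m/s
Using q = k * H * Nf / Nd
Nf / Nd = 4 / 11 = 0.3636
q = 7.85e-05 * 3.9 * 0.3636
q = 0.0001113 m^3/s per m


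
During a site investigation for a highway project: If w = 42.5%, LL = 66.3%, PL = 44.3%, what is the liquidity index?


First compute the plasticity index:
PI = LL - PL = 66.3 - 44.3 = 22.0
Then compute the liquidity index:
LI = (w - PL) / PI
LI = (42.5 - 44.3) / 22.0
LI = -0.082


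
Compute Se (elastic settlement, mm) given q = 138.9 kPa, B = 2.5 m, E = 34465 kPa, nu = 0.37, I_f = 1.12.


Using Se = q * B * (1 - nu^2) * I_f / E
1 - nu^2 = 1 - 0.37^2 = 0.8631
Se = 138.9 * 2.5 * 0.8631 * 1.12 / 34465
Se = 0.009740 m
Convert to mm: Se = 0.009740 * 1000 = 9.74 mm


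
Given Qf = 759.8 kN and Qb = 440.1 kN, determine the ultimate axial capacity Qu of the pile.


Using Qu = Qf + Qb
Qu = 759.8 + 440.1
Qu = 1199.9 kN


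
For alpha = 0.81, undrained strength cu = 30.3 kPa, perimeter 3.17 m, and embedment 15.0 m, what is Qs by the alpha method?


Using Qs = alpha * cu * perimeter * L
Qs = 0.81 * 30.3 * 3.17 * 15.0
Qs = 1167.02 kN


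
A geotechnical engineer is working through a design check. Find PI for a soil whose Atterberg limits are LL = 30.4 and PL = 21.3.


Result: 9.1

Derivation:
Using PI = LL - PL
PI = 30.4 - 21.3
PI = 9.1


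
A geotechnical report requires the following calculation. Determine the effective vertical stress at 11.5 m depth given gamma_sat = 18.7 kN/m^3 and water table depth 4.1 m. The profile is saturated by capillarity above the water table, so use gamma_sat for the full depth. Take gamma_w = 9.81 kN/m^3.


Result: 142.46 kPa

Derivation:
Total stress = gamma_sat * depth
sigma = 18.7 * 11.5 = 215.05 kPa
Pore water pressure u = gamma_w * (depth - d_wt)
u = 9.81 * (11.5 - 4.1) = 72.594 kPa
Effective stress = sigma - u
sigma' = 215.05 - 72.594 = 142.46 kPa


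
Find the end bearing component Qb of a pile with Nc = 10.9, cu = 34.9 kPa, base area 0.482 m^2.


Result: 183.36 kN

Derivation:
Using Qb = Nc * cu * Ab
Qb = 10.9 * 34.9 * 0.482
Qb = 183.36 kN


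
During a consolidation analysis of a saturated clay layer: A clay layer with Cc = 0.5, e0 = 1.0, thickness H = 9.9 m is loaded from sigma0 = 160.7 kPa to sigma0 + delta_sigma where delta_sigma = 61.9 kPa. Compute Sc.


Result: 0.3502 m

Derivation:
Using Sc = Cc * H / (1 + e0) * log10((sigma0 + delta_sigma) / sigma0)
Stress ratio = (160.7 + 61.9) / 160.7 = 1.38519
log10(1.38519) = 0.141509
Cc * H / (1 + e0) = 0.5 * 9.9 / (1 + 1.0) = 2.475
Sc = 2.475 * 0.141509
Sc = 0.3502 m


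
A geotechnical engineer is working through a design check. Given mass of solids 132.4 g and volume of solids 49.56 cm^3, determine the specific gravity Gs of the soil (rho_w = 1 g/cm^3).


Using Gs = m_s / (V_s * rho_w)
Since rho_w = 1 g/cm^3:
Gs = 132.4 / 49.56
Gs = 2.672


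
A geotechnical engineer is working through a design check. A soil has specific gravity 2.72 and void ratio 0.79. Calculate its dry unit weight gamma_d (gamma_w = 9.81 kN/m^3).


Result: 14.907 kN/m^3

Derivation:
Using gamma_d = Gs * gamma_w / (1 + e)
gamma_d = 2.72 * 9.81 / (1 + 0.79)
gamma_d = 2.72 * 9.81 / 1.79
gamma_d = 14.907 kN/m^3


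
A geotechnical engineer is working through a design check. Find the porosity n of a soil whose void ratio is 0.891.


Using the relation n = e / (1 + e)
n = 0.891 / (1 + 0.891)
n = 0.891 / 1.891
n = 0.4712


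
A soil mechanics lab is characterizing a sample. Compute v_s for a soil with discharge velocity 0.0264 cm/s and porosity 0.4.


Result: 0.066 cm/s

Derivation:
Using v_s = v_d / n
v_s = 0.0264 / 0.4
v_s = 0.066 cm/s


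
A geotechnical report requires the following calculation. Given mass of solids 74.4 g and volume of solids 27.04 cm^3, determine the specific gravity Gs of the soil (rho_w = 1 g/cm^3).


Using Gs = m_s / (V_s * rho_w)
Since rho_w = 1 g/cm^3:
Gs = 74.4 / 27.04
Gs = 2.751


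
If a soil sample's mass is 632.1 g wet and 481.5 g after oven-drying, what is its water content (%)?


Result: 31.28 %

Derivation:
Using w = (m_wet - m_dry) / m_dry * 100
m_wet - m_dry = 632.1 - 481.5 = 150.6 g
w = 150.6 / 481.5 * 100
w = 31.28 %


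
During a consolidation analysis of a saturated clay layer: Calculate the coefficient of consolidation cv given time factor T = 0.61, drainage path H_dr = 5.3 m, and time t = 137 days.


Using cv = T * H_dr^2 / t
H_dr^2 = 5.3^2 = 28.09
cv = 0.61 * 28.09 / 137
cv = 0.12507 m^2/day


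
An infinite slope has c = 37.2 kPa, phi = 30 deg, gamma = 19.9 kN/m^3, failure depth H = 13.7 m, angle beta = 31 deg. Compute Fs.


Using Fs = c / (gamma*H*sin(beta)*cos(beta)) + tan(phi)/tan(beta)
Cohesion contribution = 37.2 / (19.9*13.7*sin(31)*cos(31))
Cohesion contribution = 0.309075
Friction contribution = tan(30)/tan(31) = 0.960872
Fs = 0.309075 + 0.960872
Fs = 1.27


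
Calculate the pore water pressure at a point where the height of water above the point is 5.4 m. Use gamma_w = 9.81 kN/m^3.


Using u = gamma_w * h_w
u = 9.81 * 5.4
u = 52.97 kPa


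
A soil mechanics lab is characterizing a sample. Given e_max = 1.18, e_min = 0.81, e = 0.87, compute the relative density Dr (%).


Result: 83.78 %

Derivation:
Using Dr = (e_max - e) / (e_max - e_min) * 100
e_max - e = 1.18 - 0.87 = 0.31
e_max - e_min = 1.18 - 0.81 = 0.37
Dr = 0.31 / 0.37 * 100
Dr = 83.78 %


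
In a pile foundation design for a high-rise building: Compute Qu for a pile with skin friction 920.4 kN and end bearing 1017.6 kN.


Using Qu = Qf + Qb
Qu = 920.4 + 1017.6
Qu = 1938.0 kN


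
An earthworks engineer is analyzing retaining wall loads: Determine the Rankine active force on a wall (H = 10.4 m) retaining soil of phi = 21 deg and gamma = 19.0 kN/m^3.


Result: 485.35 kN/m

Derivation:
Compute active earth pressure coefficient:
Ka = tan^2(45 - phi/2) = tan^2(34.5) = 0.472355
Compute active force:
Pa = 0.5 * Ka * gamma * H^2
Pa = 0.5 * 0.472355 * 19.0 * 10.4^2
Pa = 485.35 kN/m


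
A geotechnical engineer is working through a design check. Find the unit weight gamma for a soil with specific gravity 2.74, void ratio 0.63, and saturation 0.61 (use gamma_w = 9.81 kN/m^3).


Using gamma = gamma_w * (Gs + S*e) / (1 + e)
Numerator: Gs + S*e = 2.74 + 0.61*0.63 = 3.1243
Denominator: 1 + e = 1 + 0.63 = 1.63
gamma = 9.81 * 3.1243 / 1.63
gamma = 18.803 kN/m^3


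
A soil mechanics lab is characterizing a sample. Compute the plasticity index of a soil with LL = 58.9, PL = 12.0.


Using PI = LL - PL
PI = 58.9 - 12.0
PI = 46.9


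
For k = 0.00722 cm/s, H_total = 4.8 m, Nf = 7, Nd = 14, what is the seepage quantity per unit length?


Convert k to m/s for unit consistency with H:
k = 0.00722 cm/s = 0.00722 / 100 m/s = 7.22e-05 m/s
Using q = k * H * Nf / Nd
Nf / Nd = 7 / 14 = 0.5
q = 7.22e-05 * 4.8 * 0.5
q = 0.0001733 m^3/s per m


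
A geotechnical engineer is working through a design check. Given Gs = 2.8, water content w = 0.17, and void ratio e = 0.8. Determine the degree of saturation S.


Using S = Gs * w / e
S = 2.8 * 0.17 / 0.8
S = 0.595


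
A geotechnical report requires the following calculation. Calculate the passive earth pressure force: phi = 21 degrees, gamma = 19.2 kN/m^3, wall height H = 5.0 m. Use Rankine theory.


Result: 508.09 kN/m

Derivation:
Compute passive earth pressure coefficient:
Kp = tan^2(45 + phi/2) = tan^2(55.5) = 2.117051
Compute passive force:
Pp = 0.5 * Kp * gamma * H^2
Pp = 0.5 * 2.117051 * 19.2 * 5.0^2
Pp = 508.09 kN/m


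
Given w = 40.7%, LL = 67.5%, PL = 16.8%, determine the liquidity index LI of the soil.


First compute the plasticity index:
PI = LL - PL = 67.5 - 16.8 = 50.7
Then compute the liquidity index:
LI = (w - PL) / PI
LI = (40.7 - 16.8) / 50.7
LI = 0.471


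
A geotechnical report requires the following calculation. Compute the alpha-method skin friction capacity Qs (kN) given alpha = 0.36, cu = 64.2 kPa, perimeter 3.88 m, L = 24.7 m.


Using Qs = alpha * cu * perimeter * L
Qs = 0.36 * 64.2 * 3.88 * 24.7
Qs = 2214.96 kN


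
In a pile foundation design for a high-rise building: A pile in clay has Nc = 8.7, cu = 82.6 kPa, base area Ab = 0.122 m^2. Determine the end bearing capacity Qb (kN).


Result: 87.67 kN

Derivation:
Using Qb = Nc * cu * Ab
Qb = 8.7 * 82.6 * 0.122
Qb = 87.67 kN


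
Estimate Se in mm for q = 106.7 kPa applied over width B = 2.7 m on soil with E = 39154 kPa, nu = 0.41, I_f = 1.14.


Result: 6.978 mm

Derivation:
Using Se = q * B * (1 - nu^2) * I_f / E
1 - nu^2 = 1 - 0.41^2 = 0.8319
Se = 106.7 * 2.7 * 0.8319 * 1.14 / 39154
Se = 0.006978 m
Convert to mm: Se = 0.006978 * 1000 = 6.978 mm


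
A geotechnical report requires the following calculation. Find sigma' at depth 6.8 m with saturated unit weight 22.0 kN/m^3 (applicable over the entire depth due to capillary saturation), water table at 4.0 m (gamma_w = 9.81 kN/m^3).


Total stress = gamma_sat * depth
sigma = 22.0 * 6.8 = 149.6 kPa
Pore water pressure u = gamma_w * (depth - d_wt)
u = 9.81 * (6.8 - 4.0) = 27.468 kPa
Effective stress = sigma - u
sigma' = 149.6 - 27.468 = 122.13 kPa


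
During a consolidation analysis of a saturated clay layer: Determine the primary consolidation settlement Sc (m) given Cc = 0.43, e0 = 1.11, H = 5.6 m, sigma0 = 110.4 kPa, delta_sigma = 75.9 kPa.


Using Sc = Cc * H / (1 + e0) * log10((sigma0 + delta_sigma) / sigma0)
Stress ratio = (110.4 + 75.9) / 110.4 = 1.6875
log10(1.6875) = 0.227244
Cc * H / (1 + e0) = 0.43 * 5.6 / (1 + 1.11) = 1.14123
Sc = 1.14123 * 0.227244
Sc = 0.2593 m


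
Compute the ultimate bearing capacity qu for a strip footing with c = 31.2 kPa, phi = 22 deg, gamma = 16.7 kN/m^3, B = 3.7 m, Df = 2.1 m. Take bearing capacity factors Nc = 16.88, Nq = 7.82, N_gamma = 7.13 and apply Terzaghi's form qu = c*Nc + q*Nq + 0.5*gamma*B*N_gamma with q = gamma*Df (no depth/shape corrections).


Compute qu = c*Nc + gamma*Df*Nq + 0.5*gamma*B*N_gamma
Term 1: 31.2 * 16.88 = 526.656
Term 2: 16.7 * 2.1 * 7.82 = 274.2474
Term 3: 0.5 * 16.7 * 3.7 * 7.13 = 220.28135
qu = 526.656 + 274.2474 + 220.28135
qu = 1021.18 kPa


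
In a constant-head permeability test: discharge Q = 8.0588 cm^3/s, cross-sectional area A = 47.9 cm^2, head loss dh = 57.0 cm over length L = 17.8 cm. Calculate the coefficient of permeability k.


Compute hydraulic gradient:
i = dh / L = 57.0 / 17.8 = 3.20225
Then apply Darcy's law:
k = Q / (A * i)
k = 8.0588 / (47.9 * 3.20225)
k = 8.0588 / 153.388
k = 0.052539 cm/s


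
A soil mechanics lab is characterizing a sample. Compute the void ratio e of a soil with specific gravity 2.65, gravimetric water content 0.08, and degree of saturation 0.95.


Result: 0.2232

Derivation:
Using the relation e = Gs * w / S
e = 2.65 * 0.08 / 0.95
e = 0.2232


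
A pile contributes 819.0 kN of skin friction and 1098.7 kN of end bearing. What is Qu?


Using Qu = Qf + Qb
Qu = 819.0 + 1098.7
Qu = 1917.7 kN


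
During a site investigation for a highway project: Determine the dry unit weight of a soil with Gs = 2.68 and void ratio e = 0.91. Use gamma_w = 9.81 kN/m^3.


Using gamma_d = Gs * gamma_w / (1 + e)
gamma_d = 2.68 * 9.81 / (1 + 0.91)
gamma_d = 2.68 * 9.81 / 1.91
gamma_d = 13.765 kN/m^3


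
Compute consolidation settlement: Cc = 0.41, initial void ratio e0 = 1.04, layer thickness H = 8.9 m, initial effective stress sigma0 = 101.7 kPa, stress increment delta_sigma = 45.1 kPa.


Using Sc = Cc * H / (1 + e0) * log10((sigma0 + delta_sigma) / sigma0)
Stress ratio = (101.7 + 45.1) / 101.7 = 1.44346
log10(1.44346) = 0.159405
Cc * H / (1 + e0) = 0.41 * 8.9 / (1 + 1.04) = 1.78873
Sc = 1.78873 * 0.159405
Sc = 0.2851 m


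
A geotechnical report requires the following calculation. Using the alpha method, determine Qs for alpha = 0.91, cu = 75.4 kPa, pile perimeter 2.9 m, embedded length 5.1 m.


Result: 1014.8 kN

Derivation:
Using Qs = alpha * cu * perimeter * L
Qs = 0.91 * 75.4 * 2.9 * 5.1
Qs = 1014.8 kN


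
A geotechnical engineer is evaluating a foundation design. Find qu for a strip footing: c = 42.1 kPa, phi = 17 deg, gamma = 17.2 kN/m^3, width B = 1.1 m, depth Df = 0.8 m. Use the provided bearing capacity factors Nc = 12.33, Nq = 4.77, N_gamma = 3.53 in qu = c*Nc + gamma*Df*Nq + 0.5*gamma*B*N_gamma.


Compute qu = c*Nc + gamma*Df*Nq + 0.5*gamma*B*N_gamma
Term 1: 42.1 * 12.33 = 519.093
Term 2: 17.2 * 0.8 * 4.77 = 65.6352
Term 3: 0.5 * 17.2 * 1.1 * 3.53 = 33.3938
qu = 519.093 + 65.6352 + 33.3938
qu = 618.12 kPa


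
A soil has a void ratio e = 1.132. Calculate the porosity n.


Using the relation n = e / (1 + e)
n = 1.132 / (1 + 1.132)
n = 1.132 / 2.132
n = 0.531


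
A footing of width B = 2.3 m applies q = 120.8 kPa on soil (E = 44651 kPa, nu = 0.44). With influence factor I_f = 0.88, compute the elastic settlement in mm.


Using Se = q * B * (1 - nu^2) * I_f / E
1 - nu^2 = 1 - 0.44^2 = 0.8064
Se = 120.8 * 2.3 * 0.8064 * 0.88 / 44651
Se = 0.004416 m
Convert to mm: Se = 0.004416 * 1000 = 4.416 mm


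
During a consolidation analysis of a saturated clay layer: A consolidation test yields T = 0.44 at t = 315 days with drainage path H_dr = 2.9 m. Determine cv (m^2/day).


Using cv = T * H_dr^2 / t
H_dr^2 = 2.9^2 = 8.41
cv = 0.44 * 8.41 / 315
cv = 0.01175 m^2/day


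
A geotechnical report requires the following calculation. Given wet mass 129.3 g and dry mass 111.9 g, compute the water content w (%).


Using w = (m_wet - m_dry) / m_dry * 100
m_wet - m_dry = 129.3 - 111.9 = 17.4 g
w = 17.4 / 111.9 * 100
w = 15.55 %


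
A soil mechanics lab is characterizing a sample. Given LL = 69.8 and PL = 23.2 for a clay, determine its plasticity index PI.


Using PI = LL - PL
PI = 69.8 - 23.2
PI = 46.6


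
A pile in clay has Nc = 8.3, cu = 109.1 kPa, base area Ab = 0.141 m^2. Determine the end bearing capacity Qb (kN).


Using Qb = Nc * cu * Ab
Qb = 8.3 * 109.1 * 0.141
Qb = 127.68 kN


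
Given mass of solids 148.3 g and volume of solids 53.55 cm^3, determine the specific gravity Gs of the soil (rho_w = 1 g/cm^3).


Result: 2.769

Derivation:
Using Gs = m_s / (V_s * rho_w)
Since rho_w = 1 g/cm^3:
Gs = 148.3 / 53.55
Gs = 2.769


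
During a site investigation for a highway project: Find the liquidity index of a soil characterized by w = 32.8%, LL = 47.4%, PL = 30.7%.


First compute the plasticity index:
PI = LL - PL = 47.4 - 30.7 = 16.7
Then compute the liquidity index:
LI = (w - PL) / PI
LI = (32.8 - 30.7) / 16.7
LI = 0.126


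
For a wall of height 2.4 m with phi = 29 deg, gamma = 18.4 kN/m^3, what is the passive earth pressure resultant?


Compute passive earth pressure coefficient:
Kp = tan^2(45 + phi/2) = tan^2(59.5) = 2.88206
Compute passive force:
Pp = 0.5 * Kp * gamma * H^2
Pp = 0.5 * 2.88206 * 18.4 * 2.4^2
Pp = 152.73 kN/m


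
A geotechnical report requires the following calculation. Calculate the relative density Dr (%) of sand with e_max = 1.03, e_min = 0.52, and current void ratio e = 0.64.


Using Dr = (e_max - e) / (e_max - e_min) * 100
e_max - e = 1.03 - 0.64 = 0.39
e_max - e_min = 1.03 - 0.52 = 0.51
Dr = 0.39 / 0.51 * 100
Dr = 76.47 %


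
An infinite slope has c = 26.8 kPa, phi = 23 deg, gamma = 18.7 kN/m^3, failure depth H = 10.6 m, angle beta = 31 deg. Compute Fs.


Using Fs = c / (gamma*H*sin(beta)*cos(beta)) + tan(phi)/tan(beta)
Cohesion contribution = 26.8 / (18.7*10.6*sin(31)*cos(31))
Cohesion contribution = 0.306254
Friction contribution = tan(23)/tan(31) = 0.706445
Fs = 0.306254 + 0.706445
Fs = 1.013


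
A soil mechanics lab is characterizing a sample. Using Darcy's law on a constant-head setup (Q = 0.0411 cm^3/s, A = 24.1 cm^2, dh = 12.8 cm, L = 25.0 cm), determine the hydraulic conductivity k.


Compute hydraulic gradient:
i = dh / L = 12.8 / 25.0 = 0.512
Then apply Darcy's law:
k = Q / (A * i)
k = 0.0411 / (24.1 * 0.512)
k = 0.0411 / 12.3392
k = 0.003331 cm/s


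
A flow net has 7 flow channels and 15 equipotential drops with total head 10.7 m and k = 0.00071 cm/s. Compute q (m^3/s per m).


Convert k to m/s for unit consistency with H:
k = 0.00071 cm/s = 0.00071 / 100 m/s = 7.1e-06 m/s
Using q = k * H * Nf / Nd
Nf / Nd = 7 / 15 = 0.4667
q = 7.1e-06 * 10.7 * 0.4667
q = 3.545e-05 m^3/s per m


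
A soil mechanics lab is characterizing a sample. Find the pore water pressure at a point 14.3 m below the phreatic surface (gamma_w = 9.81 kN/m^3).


Using u = gamma_w * h_w
u = 9.81 * 14.3
u = 140.28 kPa


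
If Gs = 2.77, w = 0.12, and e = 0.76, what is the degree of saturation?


Using S = Gs * w / e
S = 2.77 * 0.12 / 0.76
S = 0.4374


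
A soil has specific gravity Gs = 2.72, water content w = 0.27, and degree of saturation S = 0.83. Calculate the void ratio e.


Result: 0.8848

Derivation:
Using the relation e = Gs * w / S
e = 2.72 * 0.27 / 0.83
e = 0.8848


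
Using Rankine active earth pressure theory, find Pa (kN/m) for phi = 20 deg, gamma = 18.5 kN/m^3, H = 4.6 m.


Compute active earth pressure coefficient:
Ka = tan^2(45 - phi/2) = tan^2(35.0) = 0.490291
Compute active force:
Pa = 0.5 * Ka * gamma * H^2
Pa = 0.5 * 0.490291 * 18.5 * 4.6^2
Pa = 95.96 kN/m


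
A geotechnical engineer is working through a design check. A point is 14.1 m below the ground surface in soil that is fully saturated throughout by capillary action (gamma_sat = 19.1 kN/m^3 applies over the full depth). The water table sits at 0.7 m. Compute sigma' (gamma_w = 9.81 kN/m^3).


Result: 137.86 kPa

Derivation:
Total stress = gamma_sat * depth
sigma = 19.1 * 14.1 = 269.31 kPa
Pore water pressure u = gamma_w * (depth - d_wt)
u = 9.81 * (14.1 - 0.7) = 131.454 kPa
Effective stress = sigma - u
sigma' = 269.31 - 131.454 = 137.86 kPa


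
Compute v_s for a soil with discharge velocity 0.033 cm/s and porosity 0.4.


Using v_s = v_d / n
v_s = 0.033 / 0.4
v_s = 0.0825 cm/s


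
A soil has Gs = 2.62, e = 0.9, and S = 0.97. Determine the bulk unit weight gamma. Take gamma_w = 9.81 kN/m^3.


Using gamma = gamma_w * (Gs + S*e) / (1 + e)
Numerator: Gs + S*e = 2.62 + 0.97*0.9 = 3.493
Denominator: 1 + e = 1 + 0.9 = 1.9
gamma = 9.81 * 3.493 / 1.9
gamma = 18.035 kN/m^3


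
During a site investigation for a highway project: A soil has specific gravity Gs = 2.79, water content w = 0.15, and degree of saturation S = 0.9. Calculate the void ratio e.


Result: 0.465

Derivation:
Using the relation e = Gs * w / S
e = 2.79 * 0.15 / 0.9
e = 0.465


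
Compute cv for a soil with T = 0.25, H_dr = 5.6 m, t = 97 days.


Result: 0.08082 m^2/day

Derivation:
Using cv = T * H_dr^2 / t
H_dr^2 = 5.6^2 = 31.36
cv = 0.25 * 31.36 / 97
cv = 0.08082 m^2/day


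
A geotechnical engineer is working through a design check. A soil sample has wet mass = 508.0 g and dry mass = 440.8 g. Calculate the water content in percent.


Result: 15.25 %

Derivation:
Using w = (m_wet - m_dry) / m_dry * 100
m_wet - m_dry = 508.0 - 440.8 = 67.2 g
w = 67.2 / 440.8 * 100
w = 15.25 %


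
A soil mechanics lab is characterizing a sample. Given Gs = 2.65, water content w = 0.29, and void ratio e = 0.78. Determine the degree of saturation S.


Result: 0.9853

Derivation:
Using S = Gs * w / e
S = 2.65 * 0.29 / 0.78
S = 0.9853


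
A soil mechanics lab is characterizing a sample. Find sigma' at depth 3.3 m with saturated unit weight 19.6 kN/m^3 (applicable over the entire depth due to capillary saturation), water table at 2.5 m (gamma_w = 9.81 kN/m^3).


Result: 56.83 kPa

Derivation:
Total stress = gamma_sat * depth
sigma = 19.6 * 3.3 = 64.68 kPa
Pore water pressure u = gamma_w * (depth - d_wt)
u = 9.81 * (3.3 - 2.5) = 7.848 kPa
Effective stress = sigma - u
sigma' = 64.68 - 7.848 = 56.83 kPa


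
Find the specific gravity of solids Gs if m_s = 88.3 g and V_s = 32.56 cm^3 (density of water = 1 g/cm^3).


Result: 2.712

Derivation:
Using Gs = m_s / (V_s * rho_w)
Since rho_w = 1 g/cm^3:
Gs = 88.3 / 32.56
Gs = 2.712


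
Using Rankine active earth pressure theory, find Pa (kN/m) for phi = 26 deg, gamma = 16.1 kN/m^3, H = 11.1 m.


Compute active earth pressure coefficient:
Ka = tan^2(45 - phi/2) = tan^2(32.0) = 0.390462
Compute active force:
Pa = 0.5 * Ka * gamma * H^2
Pa = 0.5 * 0.390462 * 16.1 * 11.1^2
Pa = 387.28 kN/m


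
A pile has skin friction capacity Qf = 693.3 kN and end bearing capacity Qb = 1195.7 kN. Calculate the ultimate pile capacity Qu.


Using Qu = Qf + Qb
Qu = 693.3 + 1195.7
Qu = 1889.0 kN


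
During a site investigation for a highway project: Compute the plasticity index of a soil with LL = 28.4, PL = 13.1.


Result: 15.3

Derivation:
Using PI = LL - PL
PI = 28.4 - 13.1
PI = 15.3


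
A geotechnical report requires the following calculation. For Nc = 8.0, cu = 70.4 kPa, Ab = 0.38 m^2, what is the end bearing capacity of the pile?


Using Qb = Nc * cu * Ab
Qb = 8.0 * 70.4 * 0.38
Qb = 214.02 kN


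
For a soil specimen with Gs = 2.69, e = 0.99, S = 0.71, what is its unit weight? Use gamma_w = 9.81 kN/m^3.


Using gamma = gamma_w * (Gs + S*e) / (1 + e)
Numerator: Gs + S*e = 2.69 + 0.71*0.99 = 3.3929
Denominator: 1 + e = 1 + 0.99 = 1.99
gamma = 9.81 * 3.3929 / 1.99
gamma = 16.726 kN/m^3


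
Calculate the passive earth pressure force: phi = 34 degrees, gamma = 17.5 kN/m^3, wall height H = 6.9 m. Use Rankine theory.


Result: 1473.52 kN/m

Derivation:
Compute passive earth pressure coefficient:
Kp = tan^2(45 + phi/2) = tan^2(62.0) = 3.537132
Compute passive force:
Pp = 0.5 * Kp * gamma * H^2
Pp = 0.5 * 3.537132 * 17.5 * 6.9^2
Pp = 1473.52 kN/m


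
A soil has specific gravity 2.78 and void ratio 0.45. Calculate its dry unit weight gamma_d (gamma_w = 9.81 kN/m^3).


Using gamma_d = Gs * gamma_w / (1 + e)
gamma_d = 2.78 * 9.81 / (1 + 0.45)
gamma_d = 2.78 * 9.81 / 1.45
gamma_d = 18.808 kN/m^3


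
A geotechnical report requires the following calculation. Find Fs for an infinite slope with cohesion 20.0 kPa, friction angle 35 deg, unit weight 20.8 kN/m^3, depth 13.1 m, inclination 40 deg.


Using Fs = c / (gamma*H*sin(beta)*cos(beta)) + tan(phi)/tan(beta)
Cohesion contribution = 20.0 / (20.8*13.1*sin(40)*cos(40))
Cohesion contribution = 0.149064
Friction contribution = tan(35)/tan(40) = 0.834475
Fs = 0.149064 + 0.834475
Fs = 0.984


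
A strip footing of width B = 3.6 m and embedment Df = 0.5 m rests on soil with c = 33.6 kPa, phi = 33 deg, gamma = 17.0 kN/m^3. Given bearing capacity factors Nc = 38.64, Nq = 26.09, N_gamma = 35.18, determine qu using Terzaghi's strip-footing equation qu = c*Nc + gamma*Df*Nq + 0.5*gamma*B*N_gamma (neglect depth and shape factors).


Compute qu = c*Nc + gamma*Df*Nq + 0.5*gamma*B*N_gamma
Term 1: 33.6 * 38.64 = 1298.304
Term 2: 17.0 * 0.5 * 26.09 = 221.765
Term 3: 0.5 * 17.0 * 3.6 * 35.18 = 1076.508
qu = 1298.304 + 221.765 + 1076.508
qu = 2596.58 kPa


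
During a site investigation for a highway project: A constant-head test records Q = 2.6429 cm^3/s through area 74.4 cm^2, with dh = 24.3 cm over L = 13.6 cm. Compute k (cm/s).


Compute hydraulic gradient:
i = dh / L = 24.3 / 13.6 = 1.78676
Then apply Darcy's law:
k = Q / (A * i)
k = 2.6429 / (74.4 * 1.78676)
k = 2.6429 / 132.935
k = 0.019881 cm/s


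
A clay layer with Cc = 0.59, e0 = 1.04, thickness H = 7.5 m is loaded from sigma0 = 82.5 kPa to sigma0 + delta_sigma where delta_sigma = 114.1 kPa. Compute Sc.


Result: 0.818 m

Derivation:
Using Sc = Cc * H / (1 + e0) * log10((sigma0 + delta_sigma) / sigma0)
Stress ratio = (82.5 + 114.1) / 82.5 = 2.38303
log10(2.38303) = 0.37713
Cc * H / (1 + e0) = 0.59 * 7.5 / (1 + 1.04) = 2.16912
Sc = 2.16912 * 0.37713
Sc = 0.818 m


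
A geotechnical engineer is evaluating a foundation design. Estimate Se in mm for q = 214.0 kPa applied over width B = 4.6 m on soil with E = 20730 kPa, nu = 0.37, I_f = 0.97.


Using Se = q * B * (1 - nu^2) * I_f / E
1 - nu^2 = 1 - 0.37^2 = 0.8631
Se = 214.0 * 4.6 * 0.8631 * 0.97 / 20730
Se = 0.039756 m
Convert to mm: Se = 0.039756 * 1000 = 39.756 mm


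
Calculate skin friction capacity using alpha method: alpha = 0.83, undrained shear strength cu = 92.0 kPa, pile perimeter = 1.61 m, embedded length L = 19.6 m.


Result: 2409.62 kN

Derivation:
Using Qs = alpha * cu * perimeter * L
Qs = 0.83 * 92.0 * 1.61 * 19.6
Qs = 2409.62 kN


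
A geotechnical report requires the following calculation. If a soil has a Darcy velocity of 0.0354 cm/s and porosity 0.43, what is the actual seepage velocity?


Using v_s = v_d / n
v_s = 0.0354 / 0.43
v_s = 0.08233 cm/s


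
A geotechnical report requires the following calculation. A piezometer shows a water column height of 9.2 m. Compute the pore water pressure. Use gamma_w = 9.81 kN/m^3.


Using u = gamma_w * h_w
u = 9.81 * 9.2
u = 90.25 kPa


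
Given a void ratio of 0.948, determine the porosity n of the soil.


Using the relation n = e / (1 + e)
n = 0.948 / (1 + 0.948)
n = 0.948 / 1.948
n = 0.4867


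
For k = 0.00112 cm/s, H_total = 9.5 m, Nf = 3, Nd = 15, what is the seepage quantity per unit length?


Convert k to m/s for unit consistency with H:
k = 0.00112 cm/s = 0.00112 / 100 m/s = 1.12e-05 m/s
Using q = k * H * Nf / Nd
Nf / Nd = 3 / 15 = 0.2
q = 1.12e-05 * 9.5 * 0.2
q = 2.128e-05 m^3/s per m


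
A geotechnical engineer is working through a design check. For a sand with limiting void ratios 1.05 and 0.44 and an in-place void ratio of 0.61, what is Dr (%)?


Using Dr = (e_max - e) / (e_max - e_min) * 100
e_max - e = 1.05 - 0.61 = 0.44
e_max - e_min = 1.05 - 0.44 = 0.61
Dr = 0.44 / 0.61 * 100
Dr = 72.13 %


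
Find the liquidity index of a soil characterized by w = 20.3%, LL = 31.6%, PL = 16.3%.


First compute the plasticity index:
PI = LL - PL = 31.6 - 16.3 = 15.3
Then compute the liquidity index:
LI = (w - PL) / PI
LI = (20.3 - 16.3) / 15.3
LI = 0.261


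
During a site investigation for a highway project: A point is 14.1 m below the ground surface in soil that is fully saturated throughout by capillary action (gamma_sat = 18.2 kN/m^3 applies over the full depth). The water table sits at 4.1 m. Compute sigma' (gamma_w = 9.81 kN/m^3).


Total stress = gamma_sat * depth
sigma = 18.2 * 14.1 = 256.62 kPa
Pore water pressure u = gamma_w * (depth - d_wt)
u = 9.81 * (14.1 - 4.1) = 98.1 kPa
Effective stress = sigma - u
sigma' = 256.62 - 98.1 = 158.52 kPa


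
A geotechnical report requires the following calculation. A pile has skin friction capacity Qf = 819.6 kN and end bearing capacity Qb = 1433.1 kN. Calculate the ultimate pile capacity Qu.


Using Qu = Qf + Qb
Qu = 819.6 + 1433.1
Qu = 2252.7 kN


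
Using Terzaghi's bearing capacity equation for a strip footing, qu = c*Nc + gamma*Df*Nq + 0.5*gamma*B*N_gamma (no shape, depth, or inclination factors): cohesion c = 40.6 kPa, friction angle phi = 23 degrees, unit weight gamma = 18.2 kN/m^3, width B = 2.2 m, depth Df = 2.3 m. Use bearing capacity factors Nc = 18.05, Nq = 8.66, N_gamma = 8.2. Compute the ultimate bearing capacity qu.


Result: 1259.5 kPa

Derivation:
Compute qu = c*Nc + gamma*Df*Nq + 0.5*gamma*B*N_gamma
Term 1: 40.6 * 18.05 = 732.83
Term 2: 18.2 * 2.3 * 8.66 = 362.5076
Term 3: 0.5 * 18.2 * 2.2 * 8.2 = 164.164
qu = 732.83 + 362.5076 + 164.164
qu = 1259.5 kPa


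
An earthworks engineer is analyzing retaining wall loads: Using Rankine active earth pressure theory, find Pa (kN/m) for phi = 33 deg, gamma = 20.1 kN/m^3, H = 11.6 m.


Compute active earth pressure coefficient:
Ka = tan^2(45 - phi/2) = tan^2(28.5) = 0.294801
Compute active force:
Pa = 0.5 * Ka * gamma * H^2
Pa = 0.5 * 0.294801 * 20.1 * 11.6^2
Pa = 398.67 kN/m


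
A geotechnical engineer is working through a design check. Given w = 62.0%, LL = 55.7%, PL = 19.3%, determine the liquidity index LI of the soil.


First compute the plasticity index:
PI = LL - PL = 55.7 - 19.3 = 36.4
Then compute the liquidity index:
LI = (w - PL) / PI
LI = (62.0 - 19.3) / 36.4
LI = 1.173


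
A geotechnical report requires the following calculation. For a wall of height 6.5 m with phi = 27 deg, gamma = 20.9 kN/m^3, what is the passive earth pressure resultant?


Compute passive earth pressure coefficient:
Kp = tan^2(45 + phi/2) = tan^2(58.5) = 2.66294
Compute passive force:
Pp = 0.5 * Kp * gamma * H^2
Pp = 0.5 * 2.66294 * 20.9 * 6.5^2
Pp = 1175.72 kN/m


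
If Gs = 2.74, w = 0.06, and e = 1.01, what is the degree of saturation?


Using S = Gs * w / e
S = 2.74 * 0.06 / 1.01
S = 0.1628


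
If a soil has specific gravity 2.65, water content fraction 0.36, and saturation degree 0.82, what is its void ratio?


Using the relation e = Gs * w / S
e = 2.65 * 0.36 / 0.82
e = 1.1634


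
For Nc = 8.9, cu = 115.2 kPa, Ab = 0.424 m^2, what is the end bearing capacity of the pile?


Using Qb = Nc * cu * Ab
Qb = 8.9 * 115.2 * 0.424
Qb = 434.72 kN


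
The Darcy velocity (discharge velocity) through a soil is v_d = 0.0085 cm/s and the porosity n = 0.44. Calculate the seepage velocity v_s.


Using v_s = v_d / n
v_s = 0.0085 / 0.44
v_s = 0.01932 cm/s


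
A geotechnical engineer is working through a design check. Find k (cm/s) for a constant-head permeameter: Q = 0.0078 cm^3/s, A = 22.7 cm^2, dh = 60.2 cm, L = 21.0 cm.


Result: 0.00012 cm/s

Derivation:
Compute hydraulic gradient:
i = dh / L = 60.2 / 21.0 = 2.86667
Then apply Darcy's law:
k = Q / (A * i)
k = 0.0078 / (22.7 * 2.86667)
k = 0.0078 / 65.0733
k = 0.00012 cm/s


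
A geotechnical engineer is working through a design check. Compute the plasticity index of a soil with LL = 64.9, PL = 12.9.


Using PI = LL - PL
PI = 64.9 - 12.9
PI = 52.0


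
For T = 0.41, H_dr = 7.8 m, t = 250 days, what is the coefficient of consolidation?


Result: 0.09978 m^2/day

Derivation:
Using cv = T * H_dr^2 / t
H_dr^2 = 7.8^2 = 60.84
cv = 0.41 * 60.84 / 250
cv = 0.09978 m^2/day


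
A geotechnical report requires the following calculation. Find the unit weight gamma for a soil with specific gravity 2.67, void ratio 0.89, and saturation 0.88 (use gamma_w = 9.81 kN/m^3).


Using gamma = gamma_w * (Gs + S*e) / (1 + e)
Numerator: Gs + S*e = 2.67 + 0.88*0.89 = 3.4532
Denominator: 1 + e = 1 + 0.89 = 1.89
gamma = 9.81 * 3.4532 / 1.89
gamma = 17.924 kN/m^3


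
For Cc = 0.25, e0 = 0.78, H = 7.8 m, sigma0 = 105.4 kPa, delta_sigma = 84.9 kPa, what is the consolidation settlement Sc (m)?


Using Sc = Cc * H / (1 + e0) * log10((sigma0 + delta_sigma) / sigma0)
Stress ratio = (105.4 + 84.9) / 105.4 = 1.8055
log10(1.8055) = 0.256598
Cc * H / (1 + e0) = 0.25 * 7.8 / (1 + 0.78) = 1.09551
Sc = 1.09551 * 0.256598
Sc = 0.2811 m


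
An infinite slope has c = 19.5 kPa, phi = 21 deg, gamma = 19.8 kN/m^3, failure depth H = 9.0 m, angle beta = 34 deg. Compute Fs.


Result: 0.805

Derivation:
Using Fs = c / (gamma*H*sin(beta)*cos(beta)) + tan(phi)/tan(beta)
Cohesion contribution = 19.5 / (19.8*9.0*sin(34)*cos(34))
Cohesion contribution = 0.236043
Friction contribution = tan(21)/tan(34) = 0.569102
Fs = 0.236043 + 0.569102
Fs = 0.805


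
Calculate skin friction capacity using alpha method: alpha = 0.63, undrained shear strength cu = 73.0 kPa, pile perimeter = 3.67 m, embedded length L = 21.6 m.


Using Qs = alpha * cu * perimeter * L
Qs = 0.63 * 73.0 * 3.67 * 21.6
Qs = 3645.72 kN


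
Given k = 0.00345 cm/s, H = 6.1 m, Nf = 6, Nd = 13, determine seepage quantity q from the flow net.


Result: 9.713e-05 m^3/s per m

Derivation:
Convert k to m/s for unit consistency with H:
k = 0.00345 cm/s = 0.00345 / 100 m/s = 3.45e-05 m/s
Using q = k * H * Nf / Nd
Nf / Nd = 6 / 13 = 0.4615
q = 3.45e-05 * 6.1 * 0.4615
q = 9.713e-05 m^3/s per m


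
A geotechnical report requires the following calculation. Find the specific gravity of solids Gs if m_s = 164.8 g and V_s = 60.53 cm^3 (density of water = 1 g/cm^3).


Using Gs = m_s / (V_s * rho_w)
Since rho_w = 1 g/cm^3:
Gs = 164.8 / 60.53
Gs = 2.723


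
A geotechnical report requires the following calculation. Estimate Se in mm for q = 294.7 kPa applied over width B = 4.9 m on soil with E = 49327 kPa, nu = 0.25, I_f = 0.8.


Using Se = q * B * (1 - nu^2) * I_f / E
1 - nu^2 = 1 - 0.25^2 = 0.9375
Se = 294.7 * 4.9 * 0.9375 * 0.8 / 49327
Se = 0.021956 m
Convert to mm: Se = 0.021956 * 1000 = 21.956 mm


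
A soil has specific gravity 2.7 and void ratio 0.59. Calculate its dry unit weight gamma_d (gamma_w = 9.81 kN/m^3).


Result: 16.658 kN/m^3

Derivation:
Using gamma_d = Gs * gamma_w / (1 + e)
gamma_d = 2.7 * 9.81 / (1 + 0.59)
gamma_d = 2.7 * 9.81 / 1.59
gamma_d = 16.658 kN/m^3


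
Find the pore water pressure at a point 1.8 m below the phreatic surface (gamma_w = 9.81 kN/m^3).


Using u = gamma_w * h_w
u = 9.81 * 1.8
u = 17.66 kPa


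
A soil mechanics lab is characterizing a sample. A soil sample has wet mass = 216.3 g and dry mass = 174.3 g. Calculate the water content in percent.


Using w = (m_wet - m_dry) / m_dry * 100
m_wet - m_dry = 216.3 - 174.3 = 42.0 g
w = 42.0 / 174.3 * 100
w = 24.1 %


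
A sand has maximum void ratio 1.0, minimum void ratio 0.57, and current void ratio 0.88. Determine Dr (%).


Result: 27.91 %

Derivation:
Using Dr = (e_max - e) / (e_max - e_min) * 100
e_max - e = 1.0 - 0.88 = 0.12
e_max - e_min = 1.0 - 0.57 = 0.43
Dr = 0.12 / 0.43 * 100
Dr = 27.91 %


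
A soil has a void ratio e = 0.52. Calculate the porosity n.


Using the relation n = e / (1 + e)
n = 0.52 / (1 + 0.52)
n = 0.52 / 1.52
n = 0.3421


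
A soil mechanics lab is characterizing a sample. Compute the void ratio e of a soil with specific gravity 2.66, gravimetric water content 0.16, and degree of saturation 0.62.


Result: 0.6865

Derivation:
Using the relation e = Gs * w / S
e = 2.66 * 0.16 / 0.62
e = 0.6865


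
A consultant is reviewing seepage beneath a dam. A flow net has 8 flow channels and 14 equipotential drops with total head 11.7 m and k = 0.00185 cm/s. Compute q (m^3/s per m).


Convert k to m/s for unit consistency with H:
k = 0.00185 cm/s = 0.00185 / 100 m/s = 1.85e-05 m/s
Using q = k * H * Nf / Nd
Nf / Nd = 8 / 14 = 0.5714
q = 1.85e-05 * 11.7 * 0.5714
q = 0.0001237 m^3/s per m


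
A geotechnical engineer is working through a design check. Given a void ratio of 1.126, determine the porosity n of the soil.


Using the relation n = e / (1 + e)
n = 1.126 / (1 + 1.126)
n = 1.126 / 2.126
n = 0.5296


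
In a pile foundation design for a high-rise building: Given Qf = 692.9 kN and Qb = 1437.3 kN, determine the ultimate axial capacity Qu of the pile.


Using Qu = Qf + Qb
Qu = 692.9 + 1437.3
Qu = 2130.2 kN


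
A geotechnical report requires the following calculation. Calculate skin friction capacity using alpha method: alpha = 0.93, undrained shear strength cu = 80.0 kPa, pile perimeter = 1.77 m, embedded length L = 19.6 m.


Result: 2581.08 kN

Derivation:
Using Qs = alpha * cu * perimeter * L
Qs = 0.93 * 80.0 * 1.77 * 19.6
Qs = 2581.08 kN


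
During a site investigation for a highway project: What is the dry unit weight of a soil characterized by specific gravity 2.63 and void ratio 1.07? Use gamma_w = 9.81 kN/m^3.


Result: 12.464 kN/m^3

Derivation:
Using gamma_d = Gs * gamma_w / (1 + e)
gamma_d = 2.63 * 9.81 / (1 + 1.07)
gamma_d = 2.63 * 9.81 / 2.07
gamma_d = 12.464 kN/m^3


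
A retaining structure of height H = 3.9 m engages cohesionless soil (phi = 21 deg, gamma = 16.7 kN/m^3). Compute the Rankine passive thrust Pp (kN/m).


Result: 268.87 kN/m

Derivation:
Compute passive earth pressure coefficient:
Kp = tan^2(45 + phi/2) = tan^2(55.5) = 2.117051
Compute passive force:
Pp = 0.5 * Kp * gamma * H^2
Pp = 0.5 * 2.117051 * 16.7 * 3.9^2
Pp = 268.87 kN/m


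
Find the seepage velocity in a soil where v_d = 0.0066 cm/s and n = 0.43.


Result: 0.01535 cm/s

Derivation:
Using v_s = v_d / n
v_s = 0.0066 / 0.43
v_s = 0.01535 cm/s


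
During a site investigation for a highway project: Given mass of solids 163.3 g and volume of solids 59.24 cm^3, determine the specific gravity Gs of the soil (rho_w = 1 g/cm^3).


Result: 2.757

Derivation:
Using Gs = m_s / (V_s * rho_w)
Since rho_w = 1 g/cm^3:
Gs = 163.3 / 59.24
Gs = 2.757


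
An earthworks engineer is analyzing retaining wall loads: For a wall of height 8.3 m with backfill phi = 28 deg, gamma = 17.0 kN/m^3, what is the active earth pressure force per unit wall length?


Result: 211.41 kN/m

Derivation:
Compute active earth pressure coefficient:
Ka = tan^2(45 - phi/2) = tan^2(31.0) = 0.361033
Compute active force:
Pa = 0.5 * Ka * gamma * H^2
Pa = 0.5 * 0.361033 * 17.0 * 8.3^2
Pa = 211.41 kN/m


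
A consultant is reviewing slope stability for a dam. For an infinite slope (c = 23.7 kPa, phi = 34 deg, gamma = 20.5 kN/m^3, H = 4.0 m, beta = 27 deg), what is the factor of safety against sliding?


Using Fs = c / (gamma*H*sin(beta)*cos(beta)) + tan(phi)/tan(beta)
Cohesion contribution = 23.7 / (20.5*4.0*sin(27)*cos(27))
Cohesion contribution = 0.714508
Friction contribution = tan(34)/tan(27) = 1.3238
Fs = 0.714508 + 1.3238
Fs = 2.038


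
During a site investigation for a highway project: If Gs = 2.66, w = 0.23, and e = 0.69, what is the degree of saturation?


Using S = Gs * w / e
S = 2.66 * 0.23 / 0.69
S = 0.8867


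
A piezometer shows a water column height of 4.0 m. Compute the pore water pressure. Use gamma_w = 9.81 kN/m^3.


Result: 39.24 kPa

Derivation:
Using u = gamma_w * h_w
u = 9.81 * 4.0
u = 39.24 kPa
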